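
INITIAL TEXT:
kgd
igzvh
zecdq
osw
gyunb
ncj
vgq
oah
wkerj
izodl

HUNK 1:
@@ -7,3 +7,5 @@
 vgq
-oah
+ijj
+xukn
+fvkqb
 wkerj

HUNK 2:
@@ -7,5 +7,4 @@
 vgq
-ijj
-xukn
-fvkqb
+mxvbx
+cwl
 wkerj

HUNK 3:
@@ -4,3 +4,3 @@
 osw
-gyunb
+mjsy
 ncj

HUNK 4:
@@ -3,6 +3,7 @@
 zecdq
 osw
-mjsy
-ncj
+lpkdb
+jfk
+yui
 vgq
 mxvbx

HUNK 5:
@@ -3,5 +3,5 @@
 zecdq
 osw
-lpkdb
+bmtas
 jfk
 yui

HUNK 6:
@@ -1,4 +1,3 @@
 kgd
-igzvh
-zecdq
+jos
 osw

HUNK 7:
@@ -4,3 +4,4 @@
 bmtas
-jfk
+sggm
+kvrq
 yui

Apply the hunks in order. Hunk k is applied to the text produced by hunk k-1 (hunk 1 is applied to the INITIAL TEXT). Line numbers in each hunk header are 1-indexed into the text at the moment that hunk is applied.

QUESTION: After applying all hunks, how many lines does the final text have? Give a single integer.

Hunk 1: at line 7 remove [oah] add [ijj,xukn,fvkqb] -> 12 lines: kgd igzvh zecdq osw gyunb ncj vgq ijj xukn fvkqb wkerj izodl
Hunk 2: at line 7 remove [ijj,xukn,fvkqb] add [mxvbx,cwl] -> 11 lines: kgd igzvh zecdq osw gyunb ncj vgq mxvbx cwl wkerj izodl
Hunk 3: at line 4 remove [gyunb] add [mjsy] -> 11 lines: kgd igzvh zecdq osw mjsy ncj vgq mxvbx cwl wkerj izodl
Hunk 4: at line 3 remove [mjsy,ncj] add [lpkdb,jfk,yui] -> 12 lines: kgd igzvh zecdq osw lpkdb jfk yui vgq mxvbx cwl wkerj izodl
Hunk 5: at line 3 remove [lpkdb] add [bmtas] -> 12 lines: kgd igzvh zecdq osw bmtas jfk yui vgq mxvbx cwl wkerj izodl
Hunk 6: at line 1 remove [igzvh,zecdq] add [jos] -> 11 lines: kgd jos osw bmtas jfk yui vgq mxvbx cwl wkerj izodl
Hunk 7: at line 4 remove [jfk] add [sggm,kvrq] -> 12 lines: kgd jos osw bmtas sggm kvrq yui vgq mxvbx cwl wkerj izodl
Final line count: 12

Answer: 12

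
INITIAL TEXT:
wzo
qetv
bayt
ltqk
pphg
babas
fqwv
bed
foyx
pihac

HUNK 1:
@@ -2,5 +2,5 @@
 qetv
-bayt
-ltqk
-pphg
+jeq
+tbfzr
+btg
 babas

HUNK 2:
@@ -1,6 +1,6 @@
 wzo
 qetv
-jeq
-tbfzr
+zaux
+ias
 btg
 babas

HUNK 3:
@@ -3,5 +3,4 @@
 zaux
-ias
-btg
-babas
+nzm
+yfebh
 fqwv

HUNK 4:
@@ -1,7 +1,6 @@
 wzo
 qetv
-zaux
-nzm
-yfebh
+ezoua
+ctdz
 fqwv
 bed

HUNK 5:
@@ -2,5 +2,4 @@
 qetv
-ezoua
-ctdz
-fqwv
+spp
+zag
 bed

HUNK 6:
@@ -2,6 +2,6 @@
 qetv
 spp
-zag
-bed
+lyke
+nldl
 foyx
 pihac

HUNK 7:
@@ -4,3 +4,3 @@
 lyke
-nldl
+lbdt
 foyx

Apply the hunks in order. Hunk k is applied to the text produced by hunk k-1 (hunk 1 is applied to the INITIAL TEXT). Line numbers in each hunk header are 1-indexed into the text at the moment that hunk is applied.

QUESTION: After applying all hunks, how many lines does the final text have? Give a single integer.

Hunk 1: at line 2 remove [bayt,ltqk,pphg] add [jeq,tbfzr,btg] -> 10 lines: wzo qetv jeq tbfzr btg babas fqwv bed foyx pihac
Hunk 2: at line 1 remove [jeq,tbfzr] add [zaux,ias] -> 10 lines: wzo qetv zaux ias btg babas fqwv bed foyx pihac
Hunk 3: at line 3 remove [ias,btg,babas] add [nzm,yfebh] -> 9 lines: wzo qetv zaux nzm yfebh fqwv bed foyx pihac
Hunk 4: at line 1 remove [zaux,nzm,yfebh] add [ezoua,ctdz] -> 8 lines: wzo qetv ezoua ctdz fqwv bed foyx pihac
Hunk 5: at line 2 remove [ezoua,ctdz,fqwv] add [spp,zag] -> 7 lines: wzo qetv spp zag bed foyx pihac
Hunk 6: at line 2 remove [zag,bed] add [lyke,nldl] -> 7 lines: wzo qetv spp lyke nldl foyx pihac
Hunk 7: at line 4 remove [nldl] add [lbdt] -> 7 lines: wzo qetv spp lyke lbdt foyx pihac
Final line count: 7

Answer: 7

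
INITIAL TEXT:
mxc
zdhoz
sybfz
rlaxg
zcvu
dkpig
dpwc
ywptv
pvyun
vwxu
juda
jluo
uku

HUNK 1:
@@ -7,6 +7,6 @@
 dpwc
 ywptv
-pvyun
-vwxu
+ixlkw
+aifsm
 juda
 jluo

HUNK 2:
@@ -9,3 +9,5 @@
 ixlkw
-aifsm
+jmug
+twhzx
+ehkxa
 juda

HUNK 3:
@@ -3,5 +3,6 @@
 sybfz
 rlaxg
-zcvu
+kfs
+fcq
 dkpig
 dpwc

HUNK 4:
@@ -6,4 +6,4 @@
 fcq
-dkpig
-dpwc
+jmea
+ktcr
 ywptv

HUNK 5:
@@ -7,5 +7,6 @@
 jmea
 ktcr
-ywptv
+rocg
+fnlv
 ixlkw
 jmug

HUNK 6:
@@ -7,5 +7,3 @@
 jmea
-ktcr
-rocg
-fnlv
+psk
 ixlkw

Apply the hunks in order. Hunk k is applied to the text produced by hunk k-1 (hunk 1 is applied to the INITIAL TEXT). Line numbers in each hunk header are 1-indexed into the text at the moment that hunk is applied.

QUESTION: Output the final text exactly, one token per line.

Hunk 1: at line 7 remove [pvyun,vwxu] add [ixlkw,aifsm] -> 13 lines: mxc zdhoz sybfz rlaxg zcvu dkpig dpwc ywptv ixlkw aifsm juda jluo uku
Hunk 2: at line 9 remove [aifsm] add [jmug,twhzx,ehkxa] -> 15 lines: mxc zdhoz sybfz rlaxg zcvu dkpig dpwc ywptv ixlkw jmug twhzx ehkxa juda jluo uku
Hunk 3: at line 3 remove [zcvu] add [kfs,fcq] -> 16 lines: mxc zdhoz sybfz rlaxg kfs fcq dkpig dpwc ywptv ixlkw jmug twhzx ehkxa juda jluo uku
Hunk 4: at line 6 remove [dkpig,dpwc] add [jmea,ktcr] -> 16 lines: mxc zdhoz sybfz rlaxg kfs fcq jmea ktcr ywptv ixlkw jmug twhzx ehkxa juda jluo uku
Hunk 5: at line 7 remove [ywptv] add [rocg,fnlv] -> 17 lines: mxc zdhoz sybfz rlaxg kfs fcq jmea ktcr rocg fnlv ixlkw jmug twhzx ehkxa juda jluo uku
Hunk 6: at line 7 remove [ktcr,rocg,fnlv] add [psk] -> 15 lines: mxc zdhoz sybfz rlaxg kfs fcq jmea psk ixlkw jmug twhzx ehkxa juda jluo uku

Answer: mxc
zdhoz
sybfz
rlaxg
kfs
fcq
jmea
psk
ixlkw
jmug
twhzx
ehkxa
juda
jluo
uku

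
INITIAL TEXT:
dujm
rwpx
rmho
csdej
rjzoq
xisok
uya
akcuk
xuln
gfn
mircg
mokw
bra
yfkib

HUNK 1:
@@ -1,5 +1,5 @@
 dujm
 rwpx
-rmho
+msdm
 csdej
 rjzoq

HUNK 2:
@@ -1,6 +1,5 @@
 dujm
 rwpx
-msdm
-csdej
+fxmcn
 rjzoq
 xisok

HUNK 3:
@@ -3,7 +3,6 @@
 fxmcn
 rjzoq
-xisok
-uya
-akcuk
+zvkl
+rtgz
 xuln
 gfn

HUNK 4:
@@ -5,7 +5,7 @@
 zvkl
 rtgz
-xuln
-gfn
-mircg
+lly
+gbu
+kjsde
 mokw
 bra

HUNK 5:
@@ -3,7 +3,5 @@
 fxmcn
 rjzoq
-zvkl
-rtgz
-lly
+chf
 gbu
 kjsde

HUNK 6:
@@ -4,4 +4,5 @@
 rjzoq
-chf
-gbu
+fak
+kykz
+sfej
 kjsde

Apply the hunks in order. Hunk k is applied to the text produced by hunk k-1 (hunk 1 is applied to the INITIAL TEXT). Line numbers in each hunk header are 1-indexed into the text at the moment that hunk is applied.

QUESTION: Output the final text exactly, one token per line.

Answer: dujm
rwpx
fxmcn
rjzoq
fak
kykz
sfej
kjsde
mokw
bra
yfkib

Derivation:
Hunk 1: at line 1 remove [rmho] add [msdm] -> 14 lines: dujm rwpx msdm csdej rjzoq xisok uya akcuk xuln gfn mircg mokw bra yfkib
Hunk 2: at line 1 remove [msdm,csdej] add [fxmcn] -> 13 lines: dujm rwpx fxmcn rjzoq xisok uya akcuk xuln gfn mircg mokw bra yfkib
Hunk 3: at line 3 remove [xisok,uya,akcuk] add [zvkl,rtgz] -> 12 lines: dujm rwpx fxmcn rjzoq zvkl rtgz xuln gfn mircg mokw bra yfkib
Hunk 4: at line 5 remove [xuln,gfn,mircg] add [lly,gbu,kjsde] -> 12 lines: dujm rwpx fxmcn rjzoq zvkl rtgz lly gbu kjsde mokw bra yfkib
Hunk 5: at line 3 remove [zvkl,rtgz,lly] add [chf] -> 10 lines: dujm rwpx fxmcn rjzoq chf gbu kjsde mokw bra yfkib
Hunk 6: at line 4 remove [chf,gbu] add [fak,kykz,sfej] -> 11 lines: dujm rwpx fxmcn rjzoq fak kykz sfej kjsde mokw bra yfkib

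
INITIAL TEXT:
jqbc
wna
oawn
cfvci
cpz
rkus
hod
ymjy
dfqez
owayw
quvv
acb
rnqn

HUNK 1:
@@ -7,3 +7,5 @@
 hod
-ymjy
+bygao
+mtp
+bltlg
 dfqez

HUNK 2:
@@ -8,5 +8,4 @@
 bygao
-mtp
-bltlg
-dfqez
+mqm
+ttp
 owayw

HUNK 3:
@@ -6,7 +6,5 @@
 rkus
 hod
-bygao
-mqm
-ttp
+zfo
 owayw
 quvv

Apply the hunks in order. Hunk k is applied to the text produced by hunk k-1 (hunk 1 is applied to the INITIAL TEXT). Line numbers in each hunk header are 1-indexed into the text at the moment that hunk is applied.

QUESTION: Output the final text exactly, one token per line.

Answer: jqbc
wna
oawn
cfvci
cpz
rkus
hod
zfo
owayw
quvv
acb
rnqn

Derivation:
Hunk 1: at line 7 remove [ymjy] add [bygao,mtp,bltlg] -> 15 lines: jqbc wna oawn cfvci cpz rkus hod bygao mtp bltlg dfqez owayw quvv acb rnqn
Hunk 2: at line 8 remove [mtp,bltlg,dfqez] add [mqm,ttp] -> 14 lines: jqbc wna oawn cfvci cpz rkus hod bygao mqm ttp owayw quvv acb rnqn
Hunk 3: at line 6 remove [bygao,mqm,ttp] add [zfo] -> 12 lines: jqbc wna oawn cfvci cpz rkus hod zfo owayw quvv acb rnqn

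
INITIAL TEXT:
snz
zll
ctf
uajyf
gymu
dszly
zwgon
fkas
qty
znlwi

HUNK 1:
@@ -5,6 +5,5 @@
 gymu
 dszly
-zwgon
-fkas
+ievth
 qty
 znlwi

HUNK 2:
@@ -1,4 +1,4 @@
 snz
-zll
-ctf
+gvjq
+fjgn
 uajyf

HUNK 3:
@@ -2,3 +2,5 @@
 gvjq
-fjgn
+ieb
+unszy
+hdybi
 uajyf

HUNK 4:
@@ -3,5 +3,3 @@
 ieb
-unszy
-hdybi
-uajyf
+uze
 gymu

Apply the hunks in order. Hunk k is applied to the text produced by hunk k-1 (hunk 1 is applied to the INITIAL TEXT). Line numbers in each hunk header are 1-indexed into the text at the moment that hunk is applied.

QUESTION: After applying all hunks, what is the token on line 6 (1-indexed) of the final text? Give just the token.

Hunk 1: at line 5 remove [zwgon,fkas] add [ievth] -> 9 lines: snz zll ctf uajyf gymu dszly ievth qty znlwi
Hunk 2: at line 1 remove [zll,ctf] add [gvjq,fjgn] -> 9 lines: snz gvjq fjgn uajyf gymu dszly ievth qty znlwi
Hunk 3: at line 2 remove [fjgn] add [ieb,unszy,hdybi] -> 11 lines: snz gvjq ieb unszy hdybi uajyf gymu dszly ievth qty znlwi
Hunk 4: at line 3 remove [unszy,hdybi,uajyf] add [uze] -> 9 lines: snz gvjq ieb uze gymu dszly ievth qty znlwi
Final line 6: dszly

Answer: dszly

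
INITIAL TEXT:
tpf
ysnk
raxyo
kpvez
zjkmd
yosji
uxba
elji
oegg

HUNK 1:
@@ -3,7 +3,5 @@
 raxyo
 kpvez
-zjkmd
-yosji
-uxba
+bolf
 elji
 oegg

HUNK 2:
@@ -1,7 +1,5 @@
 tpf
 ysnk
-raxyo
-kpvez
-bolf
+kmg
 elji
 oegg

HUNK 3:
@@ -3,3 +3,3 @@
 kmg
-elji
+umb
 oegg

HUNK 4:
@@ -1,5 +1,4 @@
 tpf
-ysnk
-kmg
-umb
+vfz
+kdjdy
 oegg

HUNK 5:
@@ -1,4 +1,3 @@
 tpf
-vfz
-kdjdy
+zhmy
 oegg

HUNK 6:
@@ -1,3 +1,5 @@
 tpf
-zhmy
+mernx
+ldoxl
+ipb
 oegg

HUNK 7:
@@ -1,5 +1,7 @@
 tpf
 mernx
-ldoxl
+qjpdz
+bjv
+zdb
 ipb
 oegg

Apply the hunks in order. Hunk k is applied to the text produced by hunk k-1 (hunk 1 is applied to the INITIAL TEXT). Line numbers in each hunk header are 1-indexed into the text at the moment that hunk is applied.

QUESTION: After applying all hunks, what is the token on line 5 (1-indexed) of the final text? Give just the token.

Answer: zdb

Derivation:
Hunk 1: at line 3 remove [zjkmd,yosji,uxba] add [bolf] -> 7 lines: tpf ysnk raxyo kpvez bolf elji oegg
Hunk 2: at line 1 remove [raxyo,kpvez,bolf] add [kmg] -> 5 lines: tpf ysnk kmg elji oegg
Hunk 3: at line 3 remove [elji] add [umb] -> 5 lines: tpf ysnk kmg umb oegg
Hunk 4: at line 1 remove [ysnk,kmg,umb] add [vfz,kdjdy] -> 4 lines: tpf vfz kdjdy oegg
Hunk 5: at line 1 remove [vfz,kdjdy] add [zhmy] -> 3 lines: tpf zhmy oegg
Hunk 6: at line 1 remove [zhmy] add [mernx,ldoxl,ipb] -> 5 lines: tpf mernx ldoxl ipb oegg
Hunk 7: at line 1 remove [ldoxl] add [qjpdz,bjv,zdb] -> 7 lines: tpf mernx qjpdz bjv zdb ipb oegg
Final line 5: zdb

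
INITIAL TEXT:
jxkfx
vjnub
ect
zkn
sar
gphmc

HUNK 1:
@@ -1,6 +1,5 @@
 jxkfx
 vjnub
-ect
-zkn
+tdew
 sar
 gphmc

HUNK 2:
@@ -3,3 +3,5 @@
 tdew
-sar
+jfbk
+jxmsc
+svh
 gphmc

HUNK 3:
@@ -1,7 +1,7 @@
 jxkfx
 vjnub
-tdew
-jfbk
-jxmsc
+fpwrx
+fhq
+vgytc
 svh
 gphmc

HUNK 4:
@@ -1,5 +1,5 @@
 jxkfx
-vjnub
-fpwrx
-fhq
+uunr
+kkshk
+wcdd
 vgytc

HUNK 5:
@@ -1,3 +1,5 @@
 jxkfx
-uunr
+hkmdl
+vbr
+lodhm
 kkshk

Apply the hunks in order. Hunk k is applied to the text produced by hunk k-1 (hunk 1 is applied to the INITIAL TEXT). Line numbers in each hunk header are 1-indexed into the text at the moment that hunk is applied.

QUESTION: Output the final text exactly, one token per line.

Hunk 1: at line 1 remove [ect,zkn] add [tdew] -> 5 lines: jxkfx vjnub tdew sar gphmc
Hunk 2: at line 3 remove [sar] add [jfbk,jxmsc,svh] -> 7 lines: jxkfx vjnub tdew jfbk jxmsc svh gphmc
Hunk 3: at line 1 remove [tdew,jfbk,jxmsc] add [fpwrx,fhq,vgytc] -> 7 lines: jxkfx vjnub fpwrx fhq vgytc svh gphmc
Hunk 4: at line 1 remove [vjnub,fpwrx,fhq] add [uunr,kkshk,wcdd] -> 7 lines: jxkfx uunr kkshk wcdd vgytc svh gphmc
Hunk 5: at line 1 remove [uunr] add [hkmdl,vbr,lodhm] -> 9 lines: jxkfx hkmdl vbr lodhm kkshk wcdd vgytc svh gphmc

Answer: jxkfx
hkmdl
vbr
lodhm
kkshk
wcdd
vgytc
svh
gphmc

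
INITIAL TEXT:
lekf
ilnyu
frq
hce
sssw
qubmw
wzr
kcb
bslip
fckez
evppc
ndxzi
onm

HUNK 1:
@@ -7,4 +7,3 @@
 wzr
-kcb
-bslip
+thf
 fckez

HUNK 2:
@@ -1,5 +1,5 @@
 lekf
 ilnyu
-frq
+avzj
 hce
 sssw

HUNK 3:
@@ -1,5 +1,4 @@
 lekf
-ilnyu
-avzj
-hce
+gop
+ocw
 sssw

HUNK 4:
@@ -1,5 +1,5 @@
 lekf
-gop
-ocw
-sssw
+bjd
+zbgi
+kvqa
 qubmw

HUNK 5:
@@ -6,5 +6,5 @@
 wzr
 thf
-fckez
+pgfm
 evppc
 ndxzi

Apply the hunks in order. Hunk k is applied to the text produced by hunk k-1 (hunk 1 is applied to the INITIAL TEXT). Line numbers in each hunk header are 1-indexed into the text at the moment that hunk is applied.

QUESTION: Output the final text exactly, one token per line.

Answer: lekf
bjd
zbgi
kvqa
qubmw
wzr
thf
pgfm
evppc
ndxzi
onm

Derivation:
Hunk 1: at line 7 remove [kcb,bslip] add [thf] -> 12 lines: lekf ilnyu frq hce sssw qubmw wzr thf fckez evppc ndxzi onm
Hunk 2: at line 1 remove [frq] add [avzj] -> 12 lines: lekf ilnyu avzj hce sssw qubmw wzr thf fckez evppc ndxzi onm
Hunk 3: at line 1 remove [ilnyu,avzj,hce] add [gop,ocw] -> 11 lines: lekf gop ocw sssw qubmw wzr thf fckez evppc ndxzi onm
Hunk 4: at line 1 remove [gop,ocw,sssw] add [bjd,zbgi,kvqa] -> 11 lines: lekf bjd zbgi kvqa qubmw wzr thf fckez evppc ndxzi onm
Hunk 5: at line 6 remove [fckez] add [pgfm] -> 11 lines: lekf bjd zbgi kvqa qubmw wzr thf pgfm evppc ndxzi onm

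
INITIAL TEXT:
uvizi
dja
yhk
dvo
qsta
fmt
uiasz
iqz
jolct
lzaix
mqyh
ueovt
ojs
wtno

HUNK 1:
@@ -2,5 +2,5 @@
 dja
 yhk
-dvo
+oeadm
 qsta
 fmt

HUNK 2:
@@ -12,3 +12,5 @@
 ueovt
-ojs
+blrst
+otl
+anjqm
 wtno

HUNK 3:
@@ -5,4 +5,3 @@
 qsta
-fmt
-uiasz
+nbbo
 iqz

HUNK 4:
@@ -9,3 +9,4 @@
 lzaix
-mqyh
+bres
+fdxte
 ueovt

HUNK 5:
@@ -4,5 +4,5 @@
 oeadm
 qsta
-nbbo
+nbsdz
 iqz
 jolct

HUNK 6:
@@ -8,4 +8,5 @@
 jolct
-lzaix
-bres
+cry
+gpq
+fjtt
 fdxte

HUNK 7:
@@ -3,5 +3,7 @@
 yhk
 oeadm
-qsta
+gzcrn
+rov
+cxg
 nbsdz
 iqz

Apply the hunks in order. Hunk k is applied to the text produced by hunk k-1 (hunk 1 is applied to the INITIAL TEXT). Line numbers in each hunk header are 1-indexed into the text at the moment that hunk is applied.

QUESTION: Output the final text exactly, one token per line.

Answer: uvizi
dja
yhk
oeadm
gzcrn
rov
cxg
nbsdz
iqz
jolct
cry
gpq
fjtt
fdxte
ueovt
blrst
otl
anjqm
wtno

Derivation:
Hunk 1: at line 2 remove [dvo] add [oeadm] -> 14 lines: uvizi dja yhk oeadm qsta fmt uiasz iqz jolct lzaix mqyh ueovt ojs wtno
Hunk 2: at line 12 remove [ojs] add [blrst,otl,anjqm] -> 16 lines: uvizi dja yhk oeadm qsta fmt uiasz iqz jolct lzaix mqyh ueovt blrst otl anjqm wtno
Hunk 3: at line 5 remove [fmt,uiasz] add [nbbo] -> 15 lines: uvizi dja yhk oeadm qsta nbbo iqz jolct lzaix mqyh ueovt blrst otl anjqm wtno
Hunk 4: at line 9 remove [mqyh] add [bres,fdxte] -> 16 lines: uvizi dja yhk oeadm qsta nbbo iqz jolct lzaix bres fdxte ueovt blrst otl anjqm wtno
Hunk 5: at line 4 remove [nbbo] add [nbsdz] -> 16 lines: uvizi dja yhk oeadm qsta nbsdz iqz jolct lzaix bres fdxte ueovt blrst otl anjqm wtno
Hunk 6: at line 8 remove [lzaix,bres] add [cry,gpq,fjtt] -> 17 lines: uvizi dja yhk oeadm qsta nbsdz iqz jolct cry gpq fjtt fdxte ueovt blrst otl anjqm wtno
Hunk 7: at line 3 remove [qsta] add [gzcrn,rov,cxg] -> 19 lines: uvizi dja yhk oeadm gzcrn rov cxg nbsdz iqz jolct cry gpq fjtt fdxte ueovt blrst otl anjqm wtno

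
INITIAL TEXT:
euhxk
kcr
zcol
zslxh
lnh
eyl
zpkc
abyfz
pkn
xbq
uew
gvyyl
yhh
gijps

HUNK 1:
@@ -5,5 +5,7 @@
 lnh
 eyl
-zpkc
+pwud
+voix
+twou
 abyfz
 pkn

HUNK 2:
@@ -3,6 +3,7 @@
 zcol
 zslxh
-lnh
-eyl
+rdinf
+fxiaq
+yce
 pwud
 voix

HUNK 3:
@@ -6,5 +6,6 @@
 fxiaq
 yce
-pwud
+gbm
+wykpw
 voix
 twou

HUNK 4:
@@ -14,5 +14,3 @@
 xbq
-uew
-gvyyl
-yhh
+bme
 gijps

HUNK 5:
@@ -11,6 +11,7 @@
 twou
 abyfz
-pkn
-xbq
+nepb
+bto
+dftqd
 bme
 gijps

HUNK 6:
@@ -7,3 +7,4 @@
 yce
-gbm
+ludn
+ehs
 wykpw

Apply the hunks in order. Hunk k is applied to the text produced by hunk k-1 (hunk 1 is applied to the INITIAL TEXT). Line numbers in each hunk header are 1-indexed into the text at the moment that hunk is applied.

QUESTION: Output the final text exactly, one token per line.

Answer: euhxk
kcr
zcol
zslxh
rdinf
fxiaq
yce
ludn
ehs
wykpw
voix
twou
abyfz
nepb
bto
dftqd
bme
gijps

Derivation:
Hunk 1: at line 5 remove [zpkc] add [pwud,voix,twou] -> 16 lines: euhxk kcr zcol zslxh lnh eyl pwud voix twou abyfz pkn xbq uew gvyyl yhh gijps
Hunk 2: at line 3 remove [lnh,eyl] add [rdinf,fxiaq,yce] -> 17 lines: euhxk kcr zcol zslxh rdinf fxiaq yce pwud voix twou abyfz pkn xbq uew gvyyl yhh gijps
Hunk 3: at line 6 remove [pwud] add [gbm,wykpw] -> 18 lines: euhxk kcr zcol zslxh rdinf fxiaq yce gbm wykpw voix twou abyfz pkn xbq uew gvyyl yhh gijps
Hunk 4: at line 14 remove [uew,gvyyl,yhh] add [bme] -> 16 lines: euhxk kcr zcol zslxh rdinf fxiaq yce gbm wykpw voix twou abyfz pkn xbq bme gijps
Hunk 5: at line 11 remove [pkn,xbq] add [nepb,bto,dftqd] -> 17 lines: euhxk kcr zcol zslxh rdinf fxiaq yce gbm wykpw voix twou abyfz nepb bto dftqd bme gijps
Hunk 6: at line 7 remove [gbm] add [ludn,ehs] -> 18 lines: euhxk kcr zcol zslxh rdinf fxiaq yce ludn ehs wykpw voix twou abyfz nepb bto dftqd bme gijps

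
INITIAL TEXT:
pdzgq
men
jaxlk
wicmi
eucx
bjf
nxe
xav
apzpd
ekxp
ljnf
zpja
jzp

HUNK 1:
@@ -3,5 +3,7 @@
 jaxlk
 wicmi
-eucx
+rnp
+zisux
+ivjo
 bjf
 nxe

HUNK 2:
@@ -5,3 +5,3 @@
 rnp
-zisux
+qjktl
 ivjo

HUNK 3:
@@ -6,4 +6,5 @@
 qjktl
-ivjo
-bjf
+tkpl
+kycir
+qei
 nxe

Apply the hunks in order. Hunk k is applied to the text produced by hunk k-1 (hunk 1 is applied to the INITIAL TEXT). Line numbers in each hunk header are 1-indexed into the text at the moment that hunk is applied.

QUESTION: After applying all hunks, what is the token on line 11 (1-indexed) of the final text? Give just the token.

Answer: xav

Derivation:
Hunk 1: at line 3 remove [eucx] add [rnp,zisux,ivjo] -> 15 lines: pdzgq men jaxlk wicmi rnp zisux ivjo bjf nxe xav apzpd ekxp ljnf zpja jzp
Hunk 2: at line 5 remove [zisux] add [qjktl] -> 15 lines: pdzgq men jaxlk wicmi rnp qjktl ivjo bjf nxe xav apzpd ekxp ljnf zpja jzp
Hunk 3: at line 6 remove [ivjo,bjf] add [tkpl,kycir,qei] -> 16 lines: pdzgq men jaxlk wicmi rnp qjktl tkpl kycir qei nxe xav apzpd ekxp ljnf zpja jzp
Final line 11: xav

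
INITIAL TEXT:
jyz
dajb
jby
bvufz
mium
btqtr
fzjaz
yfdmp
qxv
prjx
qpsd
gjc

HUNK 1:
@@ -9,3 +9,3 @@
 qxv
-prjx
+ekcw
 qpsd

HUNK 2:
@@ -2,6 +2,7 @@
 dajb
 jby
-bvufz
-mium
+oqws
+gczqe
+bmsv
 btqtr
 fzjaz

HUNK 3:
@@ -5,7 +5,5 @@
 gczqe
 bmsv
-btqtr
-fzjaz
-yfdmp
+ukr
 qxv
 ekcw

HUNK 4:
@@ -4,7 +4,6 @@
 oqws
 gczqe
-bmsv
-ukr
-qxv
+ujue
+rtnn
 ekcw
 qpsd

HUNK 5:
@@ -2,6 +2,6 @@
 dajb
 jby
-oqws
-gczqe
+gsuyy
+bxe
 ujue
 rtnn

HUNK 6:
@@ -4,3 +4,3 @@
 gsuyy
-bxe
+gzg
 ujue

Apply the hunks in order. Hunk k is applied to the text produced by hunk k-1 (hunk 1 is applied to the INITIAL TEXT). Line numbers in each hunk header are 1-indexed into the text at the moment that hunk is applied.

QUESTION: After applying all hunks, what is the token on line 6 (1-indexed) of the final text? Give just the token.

Answer: ujue

Derivation:
Hunk 1: at line 9 remove [prjx] add [ekcw] -> 12 lines: jyz dajb jby bvufz mium btqtr fzjaz yfdmp qxv ekcw qpsd gjc
Hunk 2: at line 2 remove [bvufz,mium] add [oqws,gczqe,bmsv] -> 13 lines: jyz dajb jby oqws gczqe bmsv btqtr fzjaz yfdmp qxv ekcw qpsd gjc
Hunk 3: at line 5 remove [btqtr,fzjaz,yfdmp] add [ukr] -> 11 lines: jyz dajb jby oqws gczqe bmsv ukr qxv ekcw qpsd gjc
Hunk 4: at line 4 remove [bmsv,ukr,qxv] add [ujue,rtnn] -> 10 lines: jyz dajb jby oqws gczqe ujue rtnn ekcw qpsd gjc
Hunk 5: at line 2 remove [oqws,gczqe] add [gsuyy,bxe] -> 10 lines: jyz dajb jby gsuyy bxe ujue rtnn ekcw qpsd gjc
Hunk 6: at line 4 remove [bxe] add [gzg] -> 10 lines: jyz dajb jby gsuyy gzg ujue rtnn ekcw qpsd gjc
Final line 6: ujue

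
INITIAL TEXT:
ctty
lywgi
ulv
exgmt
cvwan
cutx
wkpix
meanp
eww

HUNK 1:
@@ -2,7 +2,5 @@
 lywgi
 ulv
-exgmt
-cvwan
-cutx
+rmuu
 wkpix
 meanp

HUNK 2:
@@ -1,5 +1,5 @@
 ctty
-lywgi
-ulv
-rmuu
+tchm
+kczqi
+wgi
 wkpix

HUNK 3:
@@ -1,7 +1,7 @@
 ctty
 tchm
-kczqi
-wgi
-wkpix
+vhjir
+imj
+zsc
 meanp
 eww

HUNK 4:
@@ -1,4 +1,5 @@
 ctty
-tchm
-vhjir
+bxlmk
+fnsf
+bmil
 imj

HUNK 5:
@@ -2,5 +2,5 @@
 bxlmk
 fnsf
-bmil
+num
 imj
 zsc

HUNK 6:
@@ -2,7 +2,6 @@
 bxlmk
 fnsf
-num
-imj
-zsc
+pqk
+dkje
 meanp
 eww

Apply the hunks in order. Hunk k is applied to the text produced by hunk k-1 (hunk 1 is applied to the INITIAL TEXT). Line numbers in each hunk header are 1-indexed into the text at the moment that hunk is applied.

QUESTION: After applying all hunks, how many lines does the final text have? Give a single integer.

Hunk 1: at line 2 remove [exgmt,cvwan,cutx] add [rmuu] -> 7 lines: ctty lywgi ulv rmuu wkpix meanp eww
Hunk 2: at line 1 remove [lywgi,ulv,rmuu] add [tchm,kczqi,wgi] -> 7 lines: ctty tchm kczqi wgi wkpix meanp eww
Hunk 3: at line 1 remove [kczqi,wgi,wkpix] add [vhjir,imj,zsc] -> 7 lines: ctty tchm vhjir imj zsc meanp eww
Hunk 4: at line 1 remove [tchm,vhjir] add [bxlmk,fnsf,bmil] -> 8 lines: ctty bxlmk fnsf bmil imj zsc meanp eww
Hunk 5: at line 2 remove [bmil] add [num] -> 8 lines: ctty bxlmk fnsf num imj zsc meanp eww
Hunk 6: at line 2 remove [num,imj,zsc] add [pqk,dkje] -> 7 lines: ctty bxlmk fnsf pqk dkje meanp eww
Final line count: 7

Answer: 7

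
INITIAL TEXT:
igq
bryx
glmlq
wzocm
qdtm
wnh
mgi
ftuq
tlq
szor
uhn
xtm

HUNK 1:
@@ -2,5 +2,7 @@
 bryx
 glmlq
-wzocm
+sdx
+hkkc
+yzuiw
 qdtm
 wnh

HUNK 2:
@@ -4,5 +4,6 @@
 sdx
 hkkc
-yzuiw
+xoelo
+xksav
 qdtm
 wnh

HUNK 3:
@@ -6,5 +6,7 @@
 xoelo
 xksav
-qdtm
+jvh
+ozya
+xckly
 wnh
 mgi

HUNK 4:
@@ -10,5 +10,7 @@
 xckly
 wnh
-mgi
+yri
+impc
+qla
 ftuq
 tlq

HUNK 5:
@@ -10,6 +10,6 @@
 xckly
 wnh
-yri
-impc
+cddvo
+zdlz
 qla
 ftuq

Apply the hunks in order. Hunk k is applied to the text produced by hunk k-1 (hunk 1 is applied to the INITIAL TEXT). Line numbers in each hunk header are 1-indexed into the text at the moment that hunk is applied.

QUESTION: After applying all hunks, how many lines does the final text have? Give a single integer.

Answer: 19

Derivation:
Hunk 1: at line 2 remove [wzocm] add [sdx,hkkc,yzuiw] -> 14 lines: igq bryx glmlq sdx hkkc yzuiw qdtm wnh mgi ftuq tlq szor uhn xtm
Hunk 2: at line 4 remove [yzuiw] add [xoelo,xksav] -> 15 lines: igq bryx glmlq sdx hkkc xoelo xksav qdtm wnh mgi ftuq tlq szor uhn xtm
Hunk 3: at line 6 remove [qdtm] add [jvh,ozya,xckly] -> 17 lines: igq bryx glmlq sdx hkkc xoelo xksav jvh ozya xckly wnh mgi ftuq tlq szor uhn xtm
Hunk 4: at line 10 remove [mgi] add [yri,impc,qla] -> 19 lines: igq bryx glmlq sdx hkkc xoelo xksav jvh ozya xckly wnh yri impc qla ftuq tlq szor uhn xtm
Hunk 5: at line 10 remove [yri,impc] add [cddvo,zdlz] -> 19 lines: igq bryx glmlq sdx hkkc xoelo xksav jvh ozya xckly wnh cddvo zdlz qla ftuq tlq szor uhn xtm
Final line count: 19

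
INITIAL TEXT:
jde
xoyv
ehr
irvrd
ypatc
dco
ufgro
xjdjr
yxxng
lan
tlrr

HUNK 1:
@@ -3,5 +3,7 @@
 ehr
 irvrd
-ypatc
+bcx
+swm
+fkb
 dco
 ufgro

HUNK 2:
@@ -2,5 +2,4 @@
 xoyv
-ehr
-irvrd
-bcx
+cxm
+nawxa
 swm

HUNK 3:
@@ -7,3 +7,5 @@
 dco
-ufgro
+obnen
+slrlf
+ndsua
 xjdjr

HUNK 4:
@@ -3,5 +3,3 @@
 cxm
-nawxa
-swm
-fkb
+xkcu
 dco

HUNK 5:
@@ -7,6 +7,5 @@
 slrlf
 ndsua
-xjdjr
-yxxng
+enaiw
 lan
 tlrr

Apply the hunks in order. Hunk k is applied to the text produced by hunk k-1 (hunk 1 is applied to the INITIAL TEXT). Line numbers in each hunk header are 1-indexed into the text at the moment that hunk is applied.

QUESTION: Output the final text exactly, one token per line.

Hunk 1: at line 3 remove [ypatc] add [bcx,swm,fkb] -> 13 lines: jde xoyv ehr irvrd bcx swm fkb dco ufgro xjdjr yxxng lan tlrr
Hunk 2: at line 2 remove [ehr,irvrd,bcx] add [cxm,nawxa] -> 12 lines: jde xoyv cxm nawxa swm fkb dco ufgro xjdjr yxxng lan tlrr
Hunk 3: at line 7 remove [ufgro] add [obnen,slrlf,ndsua] -> 14 lines: jde xoyv cxm nawxa swm fkb dco obnen slrlf ndsua xjdjr yxxng lan tlrr
Hunk 4: at line 3 remove [nawxa,swm,fkb] add [xkcu] -> 12 lines: jde xoyv cxm xkcu dco obnen slrlf ndsua xjdjr yxxng lan tlrr
Hunk 5: at line 7 remove [xjdjr,yxxng] add [enaiw] -> 11 lines: jde xoyv cxm xkcu dco obnen slrlf ndsua enaiw lan tlrr

Answer: jde
xoyv
cxm
xkcu
dco
obnen
slrlf
ndsua
enaiw
lan
tlrr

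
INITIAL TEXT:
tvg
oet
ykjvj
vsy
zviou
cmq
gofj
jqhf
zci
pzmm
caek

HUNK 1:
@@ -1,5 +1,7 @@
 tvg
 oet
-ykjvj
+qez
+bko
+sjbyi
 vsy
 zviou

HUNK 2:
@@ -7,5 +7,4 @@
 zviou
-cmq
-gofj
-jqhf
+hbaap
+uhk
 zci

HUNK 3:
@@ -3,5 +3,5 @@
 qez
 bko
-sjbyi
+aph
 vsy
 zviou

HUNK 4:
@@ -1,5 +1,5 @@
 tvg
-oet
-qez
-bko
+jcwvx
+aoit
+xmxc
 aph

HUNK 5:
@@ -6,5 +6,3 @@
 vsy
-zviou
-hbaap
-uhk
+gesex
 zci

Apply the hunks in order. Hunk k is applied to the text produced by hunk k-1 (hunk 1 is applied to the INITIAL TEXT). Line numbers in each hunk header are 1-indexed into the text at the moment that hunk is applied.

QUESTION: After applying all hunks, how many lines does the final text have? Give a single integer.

Answer: 10

Derivation:
Hunk 1: at line 1 remove [ykjvj] add [qez,bko,sjbyi] -> 13 lines: tvg oet qez bko sjbyi vsy zviou cmq gofj jqhf zci pzmm caek
Hunk 2: at line 7 remove [cmq,gofj,jqhf] add [hbaap,uhk] -> 12 lines: tvg oet qez bko sjbyi vsy zviou hbaap uhk zci pzmm caek
Hunk 3: at line 3 remove [sjbyi] add [aph] -> 12 lines: tvg oet qez bko aph vsy zviou hbaap uhk zci pzmm caek
Hunk 4: at line 1 remove [oet,qez,bko] add [jcwvx,aoit,xmxc] -> 12 lines: tvg jcwvx aoit xmxc aph vsy zviou hbaap uhk zci pzmm caek
Hunk 5: at line 6 remove [zviou,hbaap,uhk] add [gesex] -> 10 lines: tvg jcwvx aoit xmxc aph vsy gesex zci pzmm caek
Final line count: 10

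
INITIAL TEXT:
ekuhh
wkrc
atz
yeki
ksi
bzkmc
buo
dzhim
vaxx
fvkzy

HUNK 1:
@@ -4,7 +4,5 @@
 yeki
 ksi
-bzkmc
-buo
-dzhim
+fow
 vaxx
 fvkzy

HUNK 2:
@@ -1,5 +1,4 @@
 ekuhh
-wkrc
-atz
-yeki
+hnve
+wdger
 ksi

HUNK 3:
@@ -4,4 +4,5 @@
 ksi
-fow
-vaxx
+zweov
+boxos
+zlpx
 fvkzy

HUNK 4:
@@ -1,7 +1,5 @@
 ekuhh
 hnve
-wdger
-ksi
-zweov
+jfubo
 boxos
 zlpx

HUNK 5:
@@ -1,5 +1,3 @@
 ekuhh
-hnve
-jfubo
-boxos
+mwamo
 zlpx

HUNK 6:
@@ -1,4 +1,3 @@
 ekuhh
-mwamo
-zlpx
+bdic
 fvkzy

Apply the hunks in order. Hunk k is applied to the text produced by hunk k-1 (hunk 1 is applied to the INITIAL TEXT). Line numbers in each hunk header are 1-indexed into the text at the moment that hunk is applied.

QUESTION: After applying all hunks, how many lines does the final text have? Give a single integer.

Answer: 3

Derivation:
Hunk 1: at line 4 remove [bzkmc,buo,dzhim] add [fow] -> 8 lines: ekuhh wkrc atz yeki ksi fow vaxx fvkzy
Hunk 2: at line 1 remove [wkrc,atz,yeki] add [hnve,wdger] -> 7 lines: ekuhh hnve wdger ksi fow vaxx fvkzy
Hunk 3: at line 4 remove [fow,vaxx] add [zweov,boxos,zlpx] -> 8 lines: ekuhh hnve wdger ksi zweov boxos zlpx fvkzy
Hunk 4: at line 1 remove [wdger,ksi,zweov] add [jfubo] -> 6 lines: ekuhh hnve jfubo boxos zlpx fvkzy
Hunk 5: at line 1 remove [hnve,jfubo,boxos] add [mwamo] -> 4 lines: ekuhh mwamo zlpx fvkzy
Hunk 6: at line 1 remove [mwamo,zlpx] add [bdic] -> 3 lines: ekuhh bdic fvkzy
Final line count: 3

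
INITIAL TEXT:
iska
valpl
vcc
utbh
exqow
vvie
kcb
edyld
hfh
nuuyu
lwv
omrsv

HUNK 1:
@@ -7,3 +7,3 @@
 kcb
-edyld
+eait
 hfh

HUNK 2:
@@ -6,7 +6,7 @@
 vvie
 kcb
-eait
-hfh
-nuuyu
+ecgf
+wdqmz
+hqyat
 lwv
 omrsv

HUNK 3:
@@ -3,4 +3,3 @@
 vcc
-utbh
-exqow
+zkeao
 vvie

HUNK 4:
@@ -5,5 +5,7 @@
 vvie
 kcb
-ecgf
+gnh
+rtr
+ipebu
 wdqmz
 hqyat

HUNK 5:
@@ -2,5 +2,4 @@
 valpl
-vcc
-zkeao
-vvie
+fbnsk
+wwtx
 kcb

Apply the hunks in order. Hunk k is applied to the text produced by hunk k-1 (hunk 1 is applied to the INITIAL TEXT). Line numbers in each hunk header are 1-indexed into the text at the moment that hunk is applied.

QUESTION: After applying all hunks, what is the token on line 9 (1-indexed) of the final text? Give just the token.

Answer: wdqmz

Derivation:
Hunk 1: at line 7 remove [edyld] add [eait] -> 12 lines: iska valpl vcc utbh exqow vvie kcb eait hfh nuuyu lwv omrsv
Hunk 2: at line 6 remove [eait,hfh,nuuyu] add [ecgf,wdqmz,hqyat] -> 12 lines: iska valpl vcc utbh exqow vvie kcb ecgf wdqmz hqyat lwv omrsv
Hunk 3: at line 3 remove [utbh,exqow] add [zkeao] -> 11 lines: iska valpl vcc zkeao vvie kcb ecgf wdqmz hqyat lwv omrsv
Hunk 4: at line 5 remove [ecgf] add [gnh,rtr,ipebu] -> 13 lines: iska valpl vcc zkeao vvie kcb gnh rtr ipebu wdqmz hqyat lwv omrsv
Hunk 5: at line 2 remove [vcc,zkeao,vvie] add [fbnsk,wwtx] -> 12 lines: iska valpl fbnsk wwtx kcb gnh rtr ipebu wdqmz hqyat lwv omrsv
Final line 9: wdqmz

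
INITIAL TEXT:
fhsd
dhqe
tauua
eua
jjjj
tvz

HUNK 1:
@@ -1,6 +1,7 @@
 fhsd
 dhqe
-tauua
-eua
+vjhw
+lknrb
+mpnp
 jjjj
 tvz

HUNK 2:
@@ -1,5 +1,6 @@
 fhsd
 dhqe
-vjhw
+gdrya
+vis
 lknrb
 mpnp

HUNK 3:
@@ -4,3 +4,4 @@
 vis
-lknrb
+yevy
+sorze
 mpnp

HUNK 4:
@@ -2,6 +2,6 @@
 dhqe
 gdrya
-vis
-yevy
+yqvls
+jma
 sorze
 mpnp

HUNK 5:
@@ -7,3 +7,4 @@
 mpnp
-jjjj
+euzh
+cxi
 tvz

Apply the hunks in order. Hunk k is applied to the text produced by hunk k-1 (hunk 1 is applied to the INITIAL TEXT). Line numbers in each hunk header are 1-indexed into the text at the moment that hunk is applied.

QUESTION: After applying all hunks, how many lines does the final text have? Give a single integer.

Answer: 10

Derivation:
Hunk 1: at line 1 remove [tauua,eua] add [vjhw,lknrb,mpnp] -> 7 lines: fhsd dhqe vjhw lknrb mpnp jjjj tvz
Hunk 2: at line 1 remove [vjhw] add [gdrya,vis] -> 8 lines: fhsd dhqe gdrya vis lknrb mpnp jjjj tvz
Hunk 3: at line 4 remove [lknrb] add [yevy,sorze] -> 9 lines: fhsd dhqe gdrya vis yevy sorze mpnp jjjj tvz
Hunk 4: at line 2 remove [vis,yevy] add [yqvls,jma] -> 9 lines: fhsd dhqe gdrya yqvls jma sorze mpnp jjjj tvz
Hunk 5: at line 7 remove [jjjj] add [euzh,cxi] -> 10 lines: fhsd dhqe gdrya yqvls jma sorze mpnp euzh cxi tvz
Final line count: 10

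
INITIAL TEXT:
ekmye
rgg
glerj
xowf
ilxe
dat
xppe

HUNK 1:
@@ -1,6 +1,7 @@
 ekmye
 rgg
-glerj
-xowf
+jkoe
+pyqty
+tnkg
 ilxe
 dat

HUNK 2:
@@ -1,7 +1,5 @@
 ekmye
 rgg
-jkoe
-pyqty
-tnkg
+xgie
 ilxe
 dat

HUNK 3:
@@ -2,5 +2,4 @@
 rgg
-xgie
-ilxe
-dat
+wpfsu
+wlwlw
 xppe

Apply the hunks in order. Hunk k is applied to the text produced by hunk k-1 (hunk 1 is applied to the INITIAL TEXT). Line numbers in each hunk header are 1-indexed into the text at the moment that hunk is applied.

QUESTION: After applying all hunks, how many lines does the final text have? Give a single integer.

Hunk 1: at line 1 remove [glerj,xowf] add [jkoe,pyqty,tnkg] -> 8 lines: ekmye rgg jkoe pyqty tnkg ilxe dat xppe
Hunk 2: at line 1 remove [jkoe,pyqty,tnkg] add [xgie] -> 6 lines: ekmye rgg xgie ilxe dat xppe
Hunk 3: at line 2 remove [xgie,ilxe,dat] add [wpfsu,wlwlw] -> 5 lines: ekmye rgg wpfsu wlwlw xppe
Final line count: 5

Answer: 5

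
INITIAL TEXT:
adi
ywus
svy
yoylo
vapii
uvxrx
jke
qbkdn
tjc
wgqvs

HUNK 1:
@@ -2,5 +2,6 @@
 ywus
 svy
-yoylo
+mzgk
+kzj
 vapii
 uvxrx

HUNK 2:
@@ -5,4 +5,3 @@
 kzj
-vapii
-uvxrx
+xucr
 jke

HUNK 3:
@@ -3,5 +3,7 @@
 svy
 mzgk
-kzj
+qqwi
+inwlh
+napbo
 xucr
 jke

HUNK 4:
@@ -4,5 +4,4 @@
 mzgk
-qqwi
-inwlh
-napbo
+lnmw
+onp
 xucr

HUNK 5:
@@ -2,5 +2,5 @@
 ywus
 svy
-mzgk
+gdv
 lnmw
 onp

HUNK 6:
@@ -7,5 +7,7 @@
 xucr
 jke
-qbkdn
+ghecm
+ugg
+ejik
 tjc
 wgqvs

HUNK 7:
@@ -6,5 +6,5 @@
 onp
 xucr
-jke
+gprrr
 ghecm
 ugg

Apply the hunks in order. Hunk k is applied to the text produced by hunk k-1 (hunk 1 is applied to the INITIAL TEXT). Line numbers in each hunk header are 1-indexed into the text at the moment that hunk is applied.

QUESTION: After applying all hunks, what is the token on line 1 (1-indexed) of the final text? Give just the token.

Hunk 1: at line 2 remove [yoylo] add [mzgk,kzj] -> 11 lines: adi ywus svy mzgk kzj vapii uvxrx jke qbkdn tjc wgqvs
Hunk 2: at line 5 remove [vapii,uvxrx] add [xucr] -> 10 lines: adi ywus svy mzgk kzj xucr jke qbkdn tjc wgqvs
Hunk 3: at line 3 remove [kzj] add [qqwi,inwlh,napbo] -> 12 lines: adi ywus svy mzgk qqwi inwlh napbo xucr jke qbkdn tjc wgqvs
Hunk 4: at line 4 remove [qqwi,inwlh,napbo] add [lnmw,onp] -> 11 lines: adi ywus svy mzgk lnmw onp xucr jke qbkdn tjc wgqvs
Hunk 5: at line 2 remove [mzgk] add [gdv] -> 11 lines: adi ywus svy gdv lnmw onp xucr jke qbkdn tjc wgqvs
Hunk 6: at line 7 remove [qbkdn] add [ghecm,ugg,ejik] -> 13 lines: adi ywus svy gdv lnmw onp xucr jke ghecm ugg ejik tjc wgqvs
Hunk 7: at line 6 remove [jke] add [gprrr] -> 13 lines: adi ywus svy gdv lnmw onp xucr gprrr ghecm ugg ejik tjc wgqvs
Final line 1: adi

Answer: adi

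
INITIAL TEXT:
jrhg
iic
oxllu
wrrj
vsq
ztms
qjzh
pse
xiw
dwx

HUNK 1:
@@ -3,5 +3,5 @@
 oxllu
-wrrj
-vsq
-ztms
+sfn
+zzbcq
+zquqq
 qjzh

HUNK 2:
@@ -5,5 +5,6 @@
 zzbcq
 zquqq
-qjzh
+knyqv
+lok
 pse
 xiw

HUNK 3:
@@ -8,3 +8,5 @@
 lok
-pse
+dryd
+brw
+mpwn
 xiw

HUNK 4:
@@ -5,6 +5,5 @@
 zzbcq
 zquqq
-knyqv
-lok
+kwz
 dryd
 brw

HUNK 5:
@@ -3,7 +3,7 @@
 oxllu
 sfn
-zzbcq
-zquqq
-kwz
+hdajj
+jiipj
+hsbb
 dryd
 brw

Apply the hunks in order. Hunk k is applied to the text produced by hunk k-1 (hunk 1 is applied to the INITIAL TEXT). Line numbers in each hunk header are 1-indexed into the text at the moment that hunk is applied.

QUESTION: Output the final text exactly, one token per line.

Hunk 1: at line 3 remove [wrrj,vsq,ztms] add [sfn,zzbcq,zquqq] -> 10 lines: jrhg iic oxllu sfn zzbcq zquqq qjzh pse xiw dwx
Hunk 2: at line 5 remove [qjzh] add [knyqv,lok] -> 11 lines: jrhg iic oxllu sfn zzbcq zquqq knyqv lok pse xiw dwx
Hunk 3: at line 8 remove [pse] add [dryd,brw,mpwn] -> 13 lines: jrhg iic oxllu sfn zzbcq zquqq knyqv lok dryd brw mpwn xiw dwx
Hunk 4: at line 5 remove [knyqv,lok] add [kwz] -> 12 lines: jrhg iic oxllu sfn zzbcq zquqq kwz dryd brw mpwn xiw dwx
Hunk 5: at line 3 remove [zzbcq,zquqq,kwz] add [hdajj,jiipj,hsbb] -> 12 lines: jrhg iic oxllu sfn hdajj jiipj hsbb dryd brw mpwn xiw dwx

Answer: jrhg
iic
oxllu
sfn
hdajj
jiipj
hsbb
dryd
brw
mpwn
xiw
dwx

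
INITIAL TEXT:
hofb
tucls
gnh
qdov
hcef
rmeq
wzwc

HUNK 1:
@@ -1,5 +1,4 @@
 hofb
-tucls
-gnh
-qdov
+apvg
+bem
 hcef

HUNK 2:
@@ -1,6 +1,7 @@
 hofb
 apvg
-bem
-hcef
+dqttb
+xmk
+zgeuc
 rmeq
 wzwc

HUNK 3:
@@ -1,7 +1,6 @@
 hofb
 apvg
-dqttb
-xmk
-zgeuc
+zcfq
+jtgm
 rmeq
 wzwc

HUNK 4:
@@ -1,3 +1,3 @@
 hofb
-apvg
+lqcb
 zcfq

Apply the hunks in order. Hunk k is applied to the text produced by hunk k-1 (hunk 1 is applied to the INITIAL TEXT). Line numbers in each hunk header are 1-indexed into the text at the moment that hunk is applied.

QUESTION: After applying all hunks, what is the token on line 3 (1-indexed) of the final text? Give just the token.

Hunk 1: at line 1 remove [tucls,gnh,qdov] add [apvg,bem] -> 6 lines: hofb apvg bem hcef rmeq wzwc
Hunk 2: at line 1 remove [bem,hcef] add [dqttb,xmk,zgeuc] -> 7 lines: hofb apvg dqttb xmk zgeuc rmeq wzwc
Hunk 3: at line 1 remove [dqttb,xmk,zgeuc] add [zcfq,jtgm] -> 6 lines: hofb apvg zcfq jtgm rmeq wzwc
Hunk 4: at line 1 remove [apvg] add [lqcb] -> 6 lines: hofb lqcb zcfq jtgm rmeq wzwc
Final line 3: zcfq

Answer: zcfq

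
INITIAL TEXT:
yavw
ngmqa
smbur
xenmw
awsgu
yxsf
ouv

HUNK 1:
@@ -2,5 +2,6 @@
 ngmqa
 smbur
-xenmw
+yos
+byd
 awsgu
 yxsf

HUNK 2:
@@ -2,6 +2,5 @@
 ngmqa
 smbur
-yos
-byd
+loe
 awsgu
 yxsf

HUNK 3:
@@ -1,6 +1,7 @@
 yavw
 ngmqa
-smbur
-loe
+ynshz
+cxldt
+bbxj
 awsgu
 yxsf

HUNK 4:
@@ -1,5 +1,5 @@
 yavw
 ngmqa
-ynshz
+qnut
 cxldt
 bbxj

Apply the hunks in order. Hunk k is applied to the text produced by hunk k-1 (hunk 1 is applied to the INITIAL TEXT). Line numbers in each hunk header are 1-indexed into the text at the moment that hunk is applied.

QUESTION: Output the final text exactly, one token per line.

Hunk 1: at line 2 remove [xenmw] add [yos,byd] -> 8 lines: yavw ngmqa smbur yos byd awsgu yxsf ouv
Hunk 2: at line 2 remove [yos,byd] add [loe] -> 7 lines: yavw ngmqa smbur loe awsgu yxsf ouv
Hunk 3: at line 1 remove [smbur,loe] add [ynshz,cxldt,bbxj] -> 8 lines: yavw ngmqa ynshz cxldt bbxj awsgu yxsf ouv
Hunk 4: at line 1 remove [ynshz] add [qnut] -> 8 lines: yavw ngmqa qnut cxldt bbxj awsgu yxsf ouv

Answer: yavw
ngmqa
qnut
cxldt
bbxj
awsgu
yxsf
ouv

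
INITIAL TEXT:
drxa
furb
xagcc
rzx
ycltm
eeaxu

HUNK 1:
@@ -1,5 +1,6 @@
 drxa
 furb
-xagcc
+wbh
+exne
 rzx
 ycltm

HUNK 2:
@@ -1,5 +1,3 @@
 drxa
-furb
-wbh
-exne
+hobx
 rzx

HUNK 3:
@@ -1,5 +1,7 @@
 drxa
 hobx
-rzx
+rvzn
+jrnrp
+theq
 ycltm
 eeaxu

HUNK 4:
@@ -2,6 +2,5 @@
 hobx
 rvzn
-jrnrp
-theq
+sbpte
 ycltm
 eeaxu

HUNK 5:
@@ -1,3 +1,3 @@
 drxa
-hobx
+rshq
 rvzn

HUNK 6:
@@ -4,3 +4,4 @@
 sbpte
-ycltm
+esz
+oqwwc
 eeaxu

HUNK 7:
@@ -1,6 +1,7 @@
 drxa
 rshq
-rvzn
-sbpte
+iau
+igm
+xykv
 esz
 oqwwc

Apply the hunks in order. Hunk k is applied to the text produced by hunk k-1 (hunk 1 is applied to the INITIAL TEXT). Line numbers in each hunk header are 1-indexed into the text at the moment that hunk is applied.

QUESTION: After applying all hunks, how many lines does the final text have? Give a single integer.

Hunk 1: at line 1 remove [xagcc] add [wbh,exne] -> 7 lines: drxa furb wbh exne rzx ycltm eeaxu
Hunk 2: at line 1 remove [furb,wbh,exne] add [hobx] -> 5 lines: drxa hobx rzx ycltm eeaxu
Hunk 3: at line 1 remove [rzx] add [rvzn,jrnrp,theq] -> 7 lines: drxa hobx rvzn jrnrp theq ycltm eeaxu
Hunk 4: at line 2 remove [jrnrp,theq] add [sbpte] -> 6 lines: drxa hobx rvzn sbpte ycltm eeaxu
Hunk 5: at line 1 remove [hobx] add [rshq] -> 6 lines: drxa rshq rvzn sbpte ycltm eeaxu
Hunk 6: at line 4 remove [ycltm] add [esz,oqwwc] -> 7 lines: drxa rshq rvzn sbpte esz oqwwc eeaxu
Hunk 7: at line 1 remove [rvzn,sbpte] add [iau,igm,xykv] -> 8 lines: drxa rshq iau igm xykv esz oqwwc eeaxu
Final line count: 8

Answer: 8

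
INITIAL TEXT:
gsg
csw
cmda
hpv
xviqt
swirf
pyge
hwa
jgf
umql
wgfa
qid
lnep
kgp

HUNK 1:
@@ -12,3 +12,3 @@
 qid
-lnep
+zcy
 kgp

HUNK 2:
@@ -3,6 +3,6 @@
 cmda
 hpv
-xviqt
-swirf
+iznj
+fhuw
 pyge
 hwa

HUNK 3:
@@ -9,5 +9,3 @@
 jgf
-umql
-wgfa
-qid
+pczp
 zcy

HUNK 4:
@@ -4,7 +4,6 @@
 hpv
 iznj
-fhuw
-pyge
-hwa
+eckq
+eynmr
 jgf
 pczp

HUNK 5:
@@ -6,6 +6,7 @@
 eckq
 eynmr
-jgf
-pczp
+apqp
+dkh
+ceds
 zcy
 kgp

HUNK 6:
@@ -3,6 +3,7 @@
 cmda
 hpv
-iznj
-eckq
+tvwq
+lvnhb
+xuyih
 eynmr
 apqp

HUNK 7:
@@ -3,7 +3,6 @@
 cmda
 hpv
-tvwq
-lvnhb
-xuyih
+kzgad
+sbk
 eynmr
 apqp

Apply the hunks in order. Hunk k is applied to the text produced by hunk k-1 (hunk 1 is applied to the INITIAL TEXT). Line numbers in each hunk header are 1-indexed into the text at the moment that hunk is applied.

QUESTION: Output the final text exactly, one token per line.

Hunk 1: at line 12 remove [lnep] add [zcy] -> 14 lines: gsg csw cmda hpv xviqt swirf pyge hwa jgf umql wgfa qid zcy kgp
Hunk 2: at line 3 remove [xviqt,swirf] add [iznj,fhuw] -> 14 lines: gsg csw cmda hpv iznj fhuw pyge hwa jgf umql wgfa qid zcy kgp
Hunk 3: at line 9 remove [umql,wgfa,qid] add [pczp] -> 12 lines: gsg csw cmda hpv iznj fhuw pyge hwa jgf pczp zcy kgp
Hunk 4: at line 4 remove [fhuw,pyge,hwa] add [eckq,eynmr] -> 11 lines: gsg csw cmda hpv iznj eckq eynmr jgf pczp zcy kgp
Hunk 5: at line 6 remove [jgf,pczp] add [apqp,dkh,ceds] -> 12 lines: gsg csw cmda hpv iznj eckq eynmr apqp dkh ceds zcy kgp
Hunk 6: at line 3 remove [iznj,eckq] add [tvwq,lvnhb,xuyih] -> 13 lines: gsg csw cmda hpv tvwq lvnhb xuyih eynmr apqp dkh ceds zcy kgp
Hunk 7: at line 3 remove [tvwq,lvnhb,xuyih] add [kzgad,sbk] -> 12 lines: gsg csw cmda hpv kzgad sbk eynmr apqp dkh ceds zcy kgp

Answer: gsg
csw
cmda
hpv
kzgad
sbk
eynmr
apqp
dkh
ceds
zcy
kgp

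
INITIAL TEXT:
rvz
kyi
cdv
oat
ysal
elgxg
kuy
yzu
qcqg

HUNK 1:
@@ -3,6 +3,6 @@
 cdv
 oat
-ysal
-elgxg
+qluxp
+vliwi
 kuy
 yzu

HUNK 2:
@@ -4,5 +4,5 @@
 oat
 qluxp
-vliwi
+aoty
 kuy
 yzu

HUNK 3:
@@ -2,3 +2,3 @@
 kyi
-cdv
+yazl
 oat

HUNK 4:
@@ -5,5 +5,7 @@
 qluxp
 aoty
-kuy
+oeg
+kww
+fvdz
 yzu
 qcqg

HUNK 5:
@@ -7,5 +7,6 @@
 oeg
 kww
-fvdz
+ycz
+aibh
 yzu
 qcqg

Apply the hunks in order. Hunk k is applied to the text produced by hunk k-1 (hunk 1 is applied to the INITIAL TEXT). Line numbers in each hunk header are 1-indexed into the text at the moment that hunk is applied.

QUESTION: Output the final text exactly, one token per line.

Hunk 1: at line 3 remove [ysal,elgxg] add [qluxp,vliwi] -> 9 lines: rvz kyi cdv oat qluxp vliwi kuy yzu qcqg
Hunk 2: at line 4 remove [vliwi] add [aoty] -> 9 lines: rvz kyi cdv oat qluxp aoty kuy yzu qcqg
Hunk 3: at line 2 remove [cdv] add [yazl] -> 9 lines: rvz kyi yazl oat qluxp aoty kuy yzu qcqg
Hunk 4: at line 5 remove [kuy] add [oeg,kww,fvdz] -> 11 lines: rvz kyi yazl oat qluxp aoty oeg kww fvdz yzu qcqg
Hunk 5: at line 7 remove [fvdz] add [ycz,aibh] -> 12 lines: rvz kyi yazl oat qluxp aoty oeg kww ycz aibh yzu qcqg

Answer: rvz
kyi
yazl
oat
qluxp
aoty
oeg
kww
ycz
aibh
yzu
qcqg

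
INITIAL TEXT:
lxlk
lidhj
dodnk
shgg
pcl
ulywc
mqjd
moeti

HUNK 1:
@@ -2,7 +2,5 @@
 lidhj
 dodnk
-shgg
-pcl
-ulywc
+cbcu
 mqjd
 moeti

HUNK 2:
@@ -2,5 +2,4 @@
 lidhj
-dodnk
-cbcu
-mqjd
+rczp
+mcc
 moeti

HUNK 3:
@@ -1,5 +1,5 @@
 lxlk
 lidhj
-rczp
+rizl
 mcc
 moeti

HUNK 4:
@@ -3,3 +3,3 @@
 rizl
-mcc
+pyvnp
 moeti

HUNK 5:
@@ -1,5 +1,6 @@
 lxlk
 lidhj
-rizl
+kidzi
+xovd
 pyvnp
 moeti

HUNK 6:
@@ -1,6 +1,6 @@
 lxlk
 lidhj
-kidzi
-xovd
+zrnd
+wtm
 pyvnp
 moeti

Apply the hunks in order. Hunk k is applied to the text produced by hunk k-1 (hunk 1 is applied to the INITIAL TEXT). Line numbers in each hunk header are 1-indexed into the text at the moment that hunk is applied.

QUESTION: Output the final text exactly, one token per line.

Answer: lxlk
lidhj
zrnd
wtm
pyvnp
moeti

Derivation:
Hunk 1: at line 2 remove [shgg,pcl,ulywc] add [cbcu] -> 6 lines: lxlk lidhj dodnk cbcu mqjd moeti
Hunk 2: at line 2 remove [dodnk,cbcu,mqjd] add [rczp,mcc] -> 5 lines: lxlk lidhj rczp mcc moeti
Hunk 3: at line 1 remove [rczp] add [rizl] -> 5 lines: lxlk lidhj rizl mcc moeti
Hunk 4: at line 3 remove [mcc] add [pyvnp] -> 5 lines: lxlk lidhj rizl pyvnp moeti
Hunk 5: at line 1 remove [rizl] add [kidzi,xovd] -> 6 lines: lxlk lidhj kidzi xovd pyvnp moeti
Hunk 6: at line 1 remove [kidzi,xovd] add [zrnd,wtm] -> 6 lines: lxlk lidhj zrnd wtm pyvnp moeti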